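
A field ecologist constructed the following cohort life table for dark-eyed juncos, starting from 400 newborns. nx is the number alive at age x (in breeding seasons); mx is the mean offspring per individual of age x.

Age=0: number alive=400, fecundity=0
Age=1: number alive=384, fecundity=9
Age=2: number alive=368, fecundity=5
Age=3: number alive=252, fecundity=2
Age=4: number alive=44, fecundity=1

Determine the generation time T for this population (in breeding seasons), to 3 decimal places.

lx = nx/n0 = nx/400: 1, 0.96, 0.92, 0.63, 0.11
lx·mx: 0, 8.64, 4.6, 1.26, 0.11 → R0 = 14.61
x·lx·mx: 0, 8.64, 9.2, 3.78, 0.44 → Σ = 22.06
T = 22.06 / 14.61 = 1.509925… → 1.510

1.510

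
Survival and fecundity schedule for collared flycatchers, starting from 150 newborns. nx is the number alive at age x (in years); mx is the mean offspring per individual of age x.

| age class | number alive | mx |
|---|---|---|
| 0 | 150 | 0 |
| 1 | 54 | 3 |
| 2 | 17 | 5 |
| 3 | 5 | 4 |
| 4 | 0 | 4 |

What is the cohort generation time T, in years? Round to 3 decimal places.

1.468

lx = nx/n0 = nx/150: 1, 0.36, 0.11333…, 0.03333…, 0
lx·mx: 0, 1.08, 0.566667…, 0.133333…, 0 → R0 = 1.78…
x·lx·mx: 0, 1.08, 1.133333…, 0.4…, 0 → Σ = 2.613333…
T = 2.613333… / 1.78… = 1.468165… → 1.468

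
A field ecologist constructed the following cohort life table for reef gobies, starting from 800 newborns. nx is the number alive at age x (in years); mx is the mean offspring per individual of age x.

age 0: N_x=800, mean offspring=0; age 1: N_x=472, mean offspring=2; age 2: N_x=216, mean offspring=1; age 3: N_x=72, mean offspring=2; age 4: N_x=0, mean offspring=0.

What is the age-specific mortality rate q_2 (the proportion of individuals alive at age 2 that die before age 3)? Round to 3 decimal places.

0.667

lx = nx/n0 = nx/800: 1, 0.59, 0.27, 0.09, 0
q_2 = (l_2 − l_3) / l_2 = (0.27 − 0.09) / 0.27
     = 0.18 / 0.27 = 0.666667… → 0.667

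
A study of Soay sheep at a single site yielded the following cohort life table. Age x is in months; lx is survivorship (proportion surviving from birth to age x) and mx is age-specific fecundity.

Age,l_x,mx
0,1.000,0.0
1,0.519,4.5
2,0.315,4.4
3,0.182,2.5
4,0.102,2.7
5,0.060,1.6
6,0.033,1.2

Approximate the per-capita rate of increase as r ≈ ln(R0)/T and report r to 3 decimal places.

R0 = Σ lx·mx = 0 + 2.3355 + 1.386 + 0.455 + 0.2754 + 0.096 + 0.0396 = 4.5875
Σ x·lx·mx = 8.2917; T = 8.2917/4.5875 = 1.80746…
r ≈ ln(R0)/T = ln(4.5875)/1.80746… = 0.84281… → 0.843

0.843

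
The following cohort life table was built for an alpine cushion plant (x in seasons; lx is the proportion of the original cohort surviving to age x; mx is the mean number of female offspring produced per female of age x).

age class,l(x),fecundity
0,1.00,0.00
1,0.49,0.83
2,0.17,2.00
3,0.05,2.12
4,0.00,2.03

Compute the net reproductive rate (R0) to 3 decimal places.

lx·mx by age: 0, 0.4067, 0.34, 0.106, 0
R0 = Σ lx·mx = 0.8527 → 0.853

0.853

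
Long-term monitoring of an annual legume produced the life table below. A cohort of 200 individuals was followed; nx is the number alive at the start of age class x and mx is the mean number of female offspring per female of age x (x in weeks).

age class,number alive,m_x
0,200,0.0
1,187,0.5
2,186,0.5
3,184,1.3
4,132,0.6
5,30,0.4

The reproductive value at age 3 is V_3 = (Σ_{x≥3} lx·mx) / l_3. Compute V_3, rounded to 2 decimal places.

1.80

lx = nx/n0 = nx/200: 1, 0.935, 0.93, 0.92, 0.66, 0.15
lx·mx for x ≥ 3: 1.196, 0.396, 0.06 → sum = 1.652
V_3 = 1.652 / l_3 = 1.652 / 0.92 = 1.795652… → 1.80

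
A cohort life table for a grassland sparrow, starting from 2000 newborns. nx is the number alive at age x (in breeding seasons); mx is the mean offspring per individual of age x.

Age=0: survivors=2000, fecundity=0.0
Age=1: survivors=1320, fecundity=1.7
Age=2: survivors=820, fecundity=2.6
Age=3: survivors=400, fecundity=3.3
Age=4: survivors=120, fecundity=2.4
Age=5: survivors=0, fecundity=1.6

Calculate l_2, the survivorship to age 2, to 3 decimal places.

0.410

l_2 = n_2/n_0 = 820/2000 = 0.41 → 0.410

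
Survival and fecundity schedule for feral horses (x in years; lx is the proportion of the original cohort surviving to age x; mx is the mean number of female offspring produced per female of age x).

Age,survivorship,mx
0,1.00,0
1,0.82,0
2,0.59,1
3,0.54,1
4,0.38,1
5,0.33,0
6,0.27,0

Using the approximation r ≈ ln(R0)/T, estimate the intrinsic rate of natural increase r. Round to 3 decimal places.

0.144

R0 = Σ lx·mx = 0 + 0 + 0.59 + 0.54 + 0.38 + 0 + 0 = 1.51
Σ x·lx·mx = 4.32; T = 4.32/1.51 = 2.86093…
r ≈ ln(R0)/T = ln(1.51)/2.86093… = 0.14405… → 0.144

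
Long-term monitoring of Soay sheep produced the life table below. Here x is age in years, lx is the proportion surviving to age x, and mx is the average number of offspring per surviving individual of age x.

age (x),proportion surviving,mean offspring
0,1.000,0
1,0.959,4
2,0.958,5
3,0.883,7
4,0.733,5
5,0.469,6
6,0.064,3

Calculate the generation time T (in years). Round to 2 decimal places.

2.88

lx·mx: 0, 3.836, 4.79, 6.181, 3.665, 2.814, 0.192 → R0 = 21.478
x·lx·mx: 0, 3.836, 9.58, 18.543, 14.66, 14.07, 1.152 → Σ = 61.841
T = 61.841 / 21.478 = 2.879272… → 2.88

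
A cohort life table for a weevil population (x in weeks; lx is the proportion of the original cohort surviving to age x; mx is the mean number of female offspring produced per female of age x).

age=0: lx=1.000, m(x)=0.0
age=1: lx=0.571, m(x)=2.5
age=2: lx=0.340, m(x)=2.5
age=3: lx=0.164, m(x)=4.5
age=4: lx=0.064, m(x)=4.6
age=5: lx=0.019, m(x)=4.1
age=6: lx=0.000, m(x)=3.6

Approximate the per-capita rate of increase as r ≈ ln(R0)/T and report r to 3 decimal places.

0.598

R0 = Σ lx·mx = 0 + 1.4275 + 0.85 + 0.738 + 0.2944 + 0.0779 + 0 = 3.3878
Σ x·lx·mx = 6.9086; T = 6.9086/3.3878 = 2.03926…
r ≈ ln(R0)/T = ln(3.3878)/2.03926… = 0.59835… → 0.598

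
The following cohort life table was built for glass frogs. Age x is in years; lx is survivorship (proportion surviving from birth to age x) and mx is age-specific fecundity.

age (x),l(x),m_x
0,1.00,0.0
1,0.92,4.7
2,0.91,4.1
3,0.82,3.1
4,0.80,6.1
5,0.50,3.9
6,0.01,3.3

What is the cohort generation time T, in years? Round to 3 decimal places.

2.800

lx·mx: 0, 4.324, 3.731, 2.542, 4.88, 1.95, 0.033 → R0 = 17.46
x·lx·mx: 0, 4.324, 7.462, 7.626, 19.52, 9.75, 0.198 → Σ = 48.88
T = 48.88 / 17.46 = 2.799542… → 2.800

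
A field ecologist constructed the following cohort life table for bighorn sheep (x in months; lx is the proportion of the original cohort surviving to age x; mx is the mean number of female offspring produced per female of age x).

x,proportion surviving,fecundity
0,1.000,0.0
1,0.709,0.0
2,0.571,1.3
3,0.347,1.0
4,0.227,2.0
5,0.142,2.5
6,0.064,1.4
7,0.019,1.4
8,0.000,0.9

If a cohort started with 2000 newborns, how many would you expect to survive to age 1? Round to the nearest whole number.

1418

Expected survivors = N0 · l_1 = 2000 × 0.709 = 1418 → 1418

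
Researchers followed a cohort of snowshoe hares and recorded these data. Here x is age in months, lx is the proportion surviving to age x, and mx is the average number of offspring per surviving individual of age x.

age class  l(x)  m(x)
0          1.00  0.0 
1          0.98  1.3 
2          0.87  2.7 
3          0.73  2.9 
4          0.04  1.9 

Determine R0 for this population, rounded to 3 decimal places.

lx·mx by age: 0, 1.274, 2.349, 2.117, 0.076
R0 = Σ lx·mx = 5.816 → 5.816

5.816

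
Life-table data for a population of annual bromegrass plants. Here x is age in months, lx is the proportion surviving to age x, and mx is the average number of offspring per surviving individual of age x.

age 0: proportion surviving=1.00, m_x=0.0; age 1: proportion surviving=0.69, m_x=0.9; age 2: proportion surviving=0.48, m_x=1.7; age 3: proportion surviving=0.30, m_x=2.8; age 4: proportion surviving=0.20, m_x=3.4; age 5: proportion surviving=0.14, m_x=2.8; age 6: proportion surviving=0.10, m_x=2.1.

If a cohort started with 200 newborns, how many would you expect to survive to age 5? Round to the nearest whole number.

Expected survivors = N0 · l_5 = 200 × 0.14 = 28 → 28

28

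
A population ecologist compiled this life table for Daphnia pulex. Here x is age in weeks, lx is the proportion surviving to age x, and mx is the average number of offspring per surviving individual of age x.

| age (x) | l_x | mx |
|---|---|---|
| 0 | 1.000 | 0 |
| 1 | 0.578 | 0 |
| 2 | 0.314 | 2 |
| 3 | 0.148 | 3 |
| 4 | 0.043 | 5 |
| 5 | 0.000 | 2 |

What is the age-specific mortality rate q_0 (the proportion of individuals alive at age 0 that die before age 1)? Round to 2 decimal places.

0.42

q_0 = (l_0 − l_1) / l_0 = (1 − 0.578) / 1
     = 0.422 / 1 = 0.422 → 0.42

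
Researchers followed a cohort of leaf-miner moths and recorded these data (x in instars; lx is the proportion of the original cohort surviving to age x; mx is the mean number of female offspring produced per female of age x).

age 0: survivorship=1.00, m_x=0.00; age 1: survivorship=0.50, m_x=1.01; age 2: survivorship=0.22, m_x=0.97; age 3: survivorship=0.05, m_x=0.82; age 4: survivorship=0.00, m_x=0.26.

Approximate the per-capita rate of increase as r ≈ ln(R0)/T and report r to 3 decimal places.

-0.198

R0 = Σ lx·mx = 0 + 0.505 + 0.2134 + 0.041 + 0 = 0.7594
Σ x·lx·mx = 1.0548; T = 1.0548/0.7594 = 1.38899…
r ≈ ln(R0)/T = ln(0.7594)/1.38899… = -0.19815… → -0.198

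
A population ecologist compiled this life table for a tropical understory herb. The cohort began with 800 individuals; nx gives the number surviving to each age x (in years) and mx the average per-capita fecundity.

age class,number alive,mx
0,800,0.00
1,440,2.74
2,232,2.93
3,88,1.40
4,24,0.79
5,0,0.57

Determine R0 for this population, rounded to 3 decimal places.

lx = nx/n0 = nx/800: 1, 0.55, 0.29, 0.11, 0.03, 0
lx·mx by age: 0, 1.507, 0.8497, 0.154, 0.0237, 0
R0 = Σ lx·mx = 2.5344 → 2.534

2.534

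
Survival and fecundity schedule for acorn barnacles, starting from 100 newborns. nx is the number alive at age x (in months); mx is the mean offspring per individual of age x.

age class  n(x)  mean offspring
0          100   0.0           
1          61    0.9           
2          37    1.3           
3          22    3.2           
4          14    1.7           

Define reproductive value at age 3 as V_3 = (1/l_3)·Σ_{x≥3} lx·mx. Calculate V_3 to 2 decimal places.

lx = nx/n0 = nx/100: 1, 0.61, 0.37, 0.22, 0.14
lx·mx for x ≥ 3: 0.704, 0.238 → sum = 0.942
V_3 = 0.942 / l_3 = 0.942 / 0.22 = 4.281818… → 4.28

4.28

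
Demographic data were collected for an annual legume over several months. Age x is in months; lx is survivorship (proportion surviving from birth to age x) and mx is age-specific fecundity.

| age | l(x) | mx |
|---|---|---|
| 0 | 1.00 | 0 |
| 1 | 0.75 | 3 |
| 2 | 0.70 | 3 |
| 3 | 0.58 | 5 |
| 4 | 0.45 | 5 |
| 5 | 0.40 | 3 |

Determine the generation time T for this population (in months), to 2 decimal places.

2.82

lx·mx: 0, 2.25, 2.1, 2.9, 2.25, 1.2 → R0 = 10.7
x·lx·mx: 0, 2.25, 4.2, 8.7, 9, 6 → Σ = 30.15
T = 30.15 / 10.7 = 2.817757… → 2.82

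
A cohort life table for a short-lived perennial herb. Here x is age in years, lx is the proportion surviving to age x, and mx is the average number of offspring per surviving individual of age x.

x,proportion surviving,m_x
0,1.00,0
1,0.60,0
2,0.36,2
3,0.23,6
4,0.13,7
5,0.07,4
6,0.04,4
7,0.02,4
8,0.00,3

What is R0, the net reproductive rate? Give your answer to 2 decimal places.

3.53

lx·mx by age: 0, 0, 0.72, 1.38, 0.91, 0.28, 0.16, 0.08, 0
R0 = Σ lx·mx = 3.53 → 3.53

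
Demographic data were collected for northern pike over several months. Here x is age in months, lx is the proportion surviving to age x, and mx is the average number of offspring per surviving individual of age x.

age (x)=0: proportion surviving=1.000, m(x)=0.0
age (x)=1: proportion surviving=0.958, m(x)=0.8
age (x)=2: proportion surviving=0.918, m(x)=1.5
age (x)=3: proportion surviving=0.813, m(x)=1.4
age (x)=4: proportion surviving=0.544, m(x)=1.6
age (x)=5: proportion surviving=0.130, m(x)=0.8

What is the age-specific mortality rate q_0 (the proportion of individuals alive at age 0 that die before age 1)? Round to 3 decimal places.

q_0 = (l_0 − l_1) / l_0 = (1 − 0.958) / 1
     = 0.042 / 1 = 0.042 → 0.042

0.042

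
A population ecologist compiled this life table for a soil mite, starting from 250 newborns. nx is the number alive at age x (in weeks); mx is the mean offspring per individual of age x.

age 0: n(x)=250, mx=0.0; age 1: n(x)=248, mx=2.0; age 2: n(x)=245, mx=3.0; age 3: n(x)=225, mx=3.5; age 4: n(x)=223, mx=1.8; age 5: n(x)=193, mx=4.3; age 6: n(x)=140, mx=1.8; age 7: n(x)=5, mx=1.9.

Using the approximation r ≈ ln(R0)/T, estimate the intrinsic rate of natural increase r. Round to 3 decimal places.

0.796

lx = nx/n0 = nx/250: 1, 0.992, 0.98, 0.9, 0.892, 0.772, 0.56, 0.02
R0 = Σ lx·mx = 0 + 1.984 + 2.94 + 3.15 + 1.6056 + 3.3196 + 1.008 + 0.038 = 14.0452
Σ x·lx·mx = 46.6484; T = 46.6484/14.0452 = 3.32131…
r ≈ ln(R0)/T = ln(14.0452)/3.32131… = 0.79555… → 0.796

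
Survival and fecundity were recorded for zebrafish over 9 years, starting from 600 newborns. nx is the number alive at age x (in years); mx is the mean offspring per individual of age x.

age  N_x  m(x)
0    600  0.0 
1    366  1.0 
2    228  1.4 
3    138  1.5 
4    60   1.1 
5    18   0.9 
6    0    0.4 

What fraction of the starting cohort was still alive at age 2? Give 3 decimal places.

0.380

l_2 = n_2/n_0 = 228/600 = 0.38 → 0.380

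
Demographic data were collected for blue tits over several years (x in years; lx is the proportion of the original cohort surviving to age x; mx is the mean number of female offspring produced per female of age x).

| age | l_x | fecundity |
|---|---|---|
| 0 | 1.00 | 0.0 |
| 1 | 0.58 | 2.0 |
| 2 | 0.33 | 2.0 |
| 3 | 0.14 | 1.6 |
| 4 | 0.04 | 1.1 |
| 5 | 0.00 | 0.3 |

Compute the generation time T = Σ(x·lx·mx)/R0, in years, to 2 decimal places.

lx·mx: 0, 1.16, 0.66, 0.224, 0.044, 0 → R0 = 2.088
x·lx·mx: 0, 1.16, 1.32, 0.672, 0.176, 0 → Σ = 3.328
T = 3.328 / 2.088 = 1.59387… → 1.59

1.59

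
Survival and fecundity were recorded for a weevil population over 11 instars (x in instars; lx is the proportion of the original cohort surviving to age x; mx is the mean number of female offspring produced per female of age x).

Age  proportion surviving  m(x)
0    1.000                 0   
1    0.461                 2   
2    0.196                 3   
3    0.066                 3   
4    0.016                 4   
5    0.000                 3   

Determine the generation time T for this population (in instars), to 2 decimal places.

lx·mx: 0, 0.922, 0.588, 0.198, 0.064, 0 → R0 = 1.772
x·lx·mx: 0, 0.922, 1.176, 0.594, 0.256, 0 → Σ = 2.948
T = 2.948 / 1.772 = 1.663657… → 1.66

1.66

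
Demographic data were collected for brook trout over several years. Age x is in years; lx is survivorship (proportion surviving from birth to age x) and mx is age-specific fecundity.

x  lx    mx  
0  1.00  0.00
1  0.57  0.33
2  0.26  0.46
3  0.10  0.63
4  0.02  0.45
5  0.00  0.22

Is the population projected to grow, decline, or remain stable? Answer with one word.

declining

R0 = Σ lx·mx = 0 + 0.1881 + 0.1196 + 0.063 + 0.009 + 0 = 0.3797
R0 < 1, so the population is declining.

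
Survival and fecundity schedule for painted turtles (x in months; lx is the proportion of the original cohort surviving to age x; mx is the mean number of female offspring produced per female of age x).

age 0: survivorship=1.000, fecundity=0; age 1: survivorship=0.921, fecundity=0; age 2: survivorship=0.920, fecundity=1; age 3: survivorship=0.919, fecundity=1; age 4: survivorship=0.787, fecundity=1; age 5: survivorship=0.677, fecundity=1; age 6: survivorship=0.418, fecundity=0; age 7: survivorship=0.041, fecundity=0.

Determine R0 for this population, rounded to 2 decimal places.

3.30

lx·mx by age: 0, 0, 0.92, 0.919, 0.787, 0.677, 0, 0
R0 = Σ lx·mx = 3.303 → 3.30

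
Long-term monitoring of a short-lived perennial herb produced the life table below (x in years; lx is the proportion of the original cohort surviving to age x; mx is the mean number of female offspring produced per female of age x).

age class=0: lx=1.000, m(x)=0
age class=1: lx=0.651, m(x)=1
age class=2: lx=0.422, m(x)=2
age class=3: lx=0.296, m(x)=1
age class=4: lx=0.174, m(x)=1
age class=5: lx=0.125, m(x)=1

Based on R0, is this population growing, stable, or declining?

R0 = Σ lx·mx = 0 + 0.651 + 0.844 + 0.296 + 0.174 + 0.125 = 2.09
R0 > 1, so the population is growing.

growing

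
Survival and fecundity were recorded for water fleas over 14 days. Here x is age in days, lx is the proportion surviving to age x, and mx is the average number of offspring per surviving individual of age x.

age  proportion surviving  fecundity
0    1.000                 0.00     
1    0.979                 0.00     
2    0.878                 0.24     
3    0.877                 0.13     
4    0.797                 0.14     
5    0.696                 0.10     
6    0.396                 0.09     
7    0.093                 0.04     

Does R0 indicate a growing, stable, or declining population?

declining

R0 = Σ lx·mx = 0 + 0 + 0.21072 + 0.11401 + 0.11158 + 0.0696 + 0.03564 + 0.00372 = 0.54527
R0 < 1, so the population is declining.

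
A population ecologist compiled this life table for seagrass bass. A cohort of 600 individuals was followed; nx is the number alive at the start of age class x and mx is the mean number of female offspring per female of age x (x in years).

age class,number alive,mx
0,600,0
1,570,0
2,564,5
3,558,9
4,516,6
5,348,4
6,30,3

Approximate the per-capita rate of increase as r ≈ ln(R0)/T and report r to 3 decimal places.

0.927

lx = nx/n0 = nx/600: 1, 0.95, 0.94, 0.93, 0.86, 0.58, 0.05
R0 = Σ lx·mx = 0 + 0 + 4.7 + 8.37 + 5.16 + 2.32 + 0.15 = 20.7
Σ x·lx·mx = 67.65; T = 67.65/20.7 = 3.26812…
r ≈ ln(R0)/T = ln(20.7)/3.26812… = 0.92718… → 0.927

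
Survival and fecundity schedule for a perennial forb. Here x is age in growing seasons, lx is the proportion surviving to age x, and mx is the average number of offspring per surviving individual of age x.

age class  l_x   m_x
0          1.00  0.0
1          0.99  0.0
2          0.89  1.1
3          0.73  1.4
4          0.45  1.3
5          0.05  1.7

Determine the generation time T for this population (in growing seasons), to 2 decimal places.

2.92

lx·mx: 0, 0, 0.979, 1.022, 0.585, 0.085 → R0 = 2.671
x·lx·mx: 0, 0, 1.958, 3.066, 2.34, 0.425 → Σ = 7.789
T = 7.789 / 2.671 = 2.916136… → 2.92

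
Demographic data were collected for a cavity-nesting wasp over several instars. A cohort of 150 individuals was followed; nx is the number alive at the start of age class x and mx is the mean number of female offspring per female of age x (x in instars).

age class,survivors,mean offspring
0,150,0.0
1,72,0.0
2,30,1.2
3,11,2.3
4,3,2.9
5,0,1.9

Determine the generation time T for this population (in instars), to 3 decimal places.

2.610

lx = nx/n0 = nx/150: 1, 0.48, 0.2, 0.07333…, 0.02, 0
lx·mx: 0, 0, 0.24, 0.168667…, 0.058, 0 → R0 = 0.466667…
x·lx·mx: 0, 0, 0.48, 0.506…, 0.232, 0 → Σ = 1.218…
T = 1.218… / 0.466667… = 2.61… → 2.610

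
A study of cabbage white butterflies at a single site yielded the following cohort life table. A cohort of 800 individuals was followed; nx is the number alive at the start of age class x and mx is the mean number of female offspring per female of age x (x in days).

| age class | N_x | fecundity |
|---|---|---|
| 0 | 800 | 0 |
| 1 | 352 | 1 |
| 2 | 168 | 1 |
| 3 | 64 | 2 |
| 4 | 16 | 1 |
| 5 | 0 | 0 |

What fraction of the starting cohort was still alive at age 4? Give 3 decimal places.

0.020

l_4 = n_4/n_0 = 16/800 = 0.02 → 0.020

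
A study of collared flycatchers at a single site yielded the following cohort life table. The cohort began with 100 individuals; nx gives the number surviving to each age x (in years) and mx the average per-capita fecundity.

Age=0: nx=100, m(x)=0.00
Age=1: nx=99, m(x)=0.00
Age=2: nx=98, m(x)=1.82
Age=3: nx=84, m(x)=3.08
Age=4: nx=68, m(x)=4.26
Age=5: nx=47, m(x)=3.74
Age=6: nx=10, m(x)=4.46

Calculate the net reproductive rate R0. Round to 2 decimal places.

9.47

lx = nx/n0 = nx/100: 1, 0.99, 0.98, 0.84, 0.68, 0.47, 0.1
lx·mx by age: 0, 0, 1.7836, 2.5872, 2.8968, 1.7578, 0.446
R0 = Σ lx·mx = 9.4714 → 9.47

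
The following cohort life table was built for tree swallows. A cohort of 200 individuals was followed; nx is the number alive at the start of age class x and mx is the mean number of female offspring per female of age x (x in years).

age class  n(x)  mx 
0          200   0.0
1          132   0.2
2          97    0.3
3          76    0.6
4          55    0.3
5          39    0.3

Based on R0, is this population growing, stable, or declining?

lx = nx/n0 = nx/200: 1, 0.66, 0.485, 0.38, 0.275, 0.195
R0 = Σ lx·mx = 0 + 0.132 + 0.1455 + 0.228 + 0.0825 + 0.0585 = 0.6465
R0 < 1, so the population is declining.

declining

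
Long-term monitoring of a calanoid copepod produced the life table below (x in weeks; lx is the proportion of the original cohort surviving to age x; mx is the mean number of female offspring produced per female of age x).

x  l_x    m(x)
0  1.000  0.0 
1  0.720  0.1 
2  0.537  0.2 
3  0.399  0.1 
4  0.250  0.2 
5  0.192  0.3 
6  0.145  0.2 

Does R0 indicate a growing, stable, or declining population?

R0 = Σ lx·mx = 0 + 0.072 + 0.1074 + 0.0399 + 0.05 + 0.0576 + 0.029 = 0.3559
R0 < 1, so the population is declining.

declining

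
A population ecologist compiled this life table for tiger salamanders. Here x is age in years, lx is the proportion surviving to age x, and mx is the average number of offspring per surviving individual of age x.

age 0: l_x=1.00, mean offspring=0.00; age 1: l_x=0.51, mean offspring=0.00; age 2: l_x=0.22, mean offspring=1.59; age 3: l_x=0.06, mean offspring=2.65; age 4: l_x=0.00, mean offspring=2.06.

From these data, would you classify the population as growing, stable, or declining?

declining

R0 = Σ lx·mx = 0 + 0 + 0.3498 + 0.159 + 0 = 0.5088
R0 < 1, so the population is declining.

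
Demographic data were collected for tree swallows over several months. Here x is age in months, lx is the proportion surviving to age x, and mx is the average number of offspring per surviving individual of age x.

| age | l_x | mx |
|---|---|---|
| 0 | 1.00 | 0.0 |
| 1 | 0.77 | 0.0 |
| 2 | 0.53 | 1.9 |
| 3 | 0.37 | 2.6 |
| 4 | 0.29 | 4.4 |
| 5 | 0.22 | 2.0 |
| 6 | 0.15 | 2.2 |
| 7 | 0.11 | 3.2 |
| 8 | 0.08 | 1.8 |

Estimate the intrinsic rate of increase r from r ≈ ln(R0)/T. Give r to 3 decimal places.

0.382

R0 = Σ lx·mx = 0 + 0 + 1.007 + 0.962 + 1.276 + 0.44 + 0.33 + 0.352 + 0.144 = 4.511
Σ x·lx·mx = 17.8; T = 17.8/4.511 = 3.94591…
r ≈ ln(R0)/T = ln(4.511)/3.94591… = 0.38179… → 0.382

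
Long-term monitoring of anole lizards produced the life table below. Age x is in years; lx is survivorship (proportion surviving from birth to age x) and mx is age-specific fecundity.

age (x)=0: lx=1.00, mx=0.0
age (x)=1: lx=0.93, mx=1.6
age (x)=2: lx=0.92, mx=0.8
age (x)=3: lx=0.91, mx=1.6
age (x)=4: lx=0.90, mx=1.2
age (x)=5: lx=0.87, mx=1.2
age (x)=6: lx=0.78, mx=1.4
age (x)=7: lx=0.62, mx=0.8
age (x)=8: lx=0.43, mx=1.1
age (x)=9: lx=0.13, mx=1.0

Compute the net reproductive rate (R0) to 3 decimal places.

lx·mx by age: 0, 1.488, 0.736, 1.456, 1.08, 1.044, 1.092, 0.496, 0.473, 0.13
R0 = Σ lx·mx = 7.995 → 7.995

7.995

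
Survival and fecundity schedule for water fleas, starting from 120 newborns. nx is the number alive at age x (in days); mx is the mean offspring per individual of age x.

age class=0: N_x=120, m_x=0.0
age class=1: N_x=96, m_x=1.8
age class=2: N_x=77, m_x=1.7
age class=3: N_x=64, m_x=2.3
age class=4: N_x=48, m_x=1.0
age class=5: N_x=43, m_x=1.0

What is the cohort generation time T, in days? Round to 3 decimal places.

2.368

lx = nx/n0 = nx/120: 1, 0.8, 0.64167…, 0.53333…, 0.4, 0.35833…
lx·mx: 0, 1.44, 1.090833…, 1.226667…, 0.4, 0.358333… → R0 = 4.515833…
x·lx·mx: 0, 1.44, 2.181667…, 3.68…, 1.6, 1.791667… → Σ = 10.693333…
T = 10.693333… / 4.515833… = 2.367965… → 2.368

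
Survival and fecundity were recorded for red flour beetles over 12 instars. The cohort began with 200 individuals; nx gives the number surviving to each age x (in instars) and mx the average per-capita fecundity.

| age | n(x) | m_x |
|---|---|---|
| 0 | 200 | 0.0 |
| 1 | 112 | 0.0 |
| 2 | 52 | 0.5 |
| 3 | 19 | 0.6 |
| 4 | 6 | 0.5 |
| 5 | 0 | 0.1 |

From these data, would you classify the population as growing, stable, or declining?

declining

lx = nx/n0 = nx/200: 1, 0.56, 0.26, 0.095, 0.03, 0
R0 = Σ lx·mx = 0 + 0 + 0.13 + 0.057 + 0.015 + 0 = 0.202
R0 < 1, so the population is declining.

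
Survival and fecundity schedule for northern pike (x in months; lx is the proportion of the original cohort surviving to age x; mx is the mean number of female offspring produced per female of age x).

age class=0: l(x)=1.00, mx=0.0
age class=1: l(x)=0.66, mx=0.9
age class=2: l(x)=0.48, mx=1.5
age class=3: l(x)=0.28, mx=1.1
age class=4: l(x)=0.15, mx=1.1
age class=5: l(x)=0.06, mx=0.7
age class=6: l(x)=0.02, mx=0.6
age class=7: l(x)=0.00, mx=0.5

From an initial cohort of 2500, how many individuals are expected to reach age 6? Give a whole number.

Expected survivors = N0 · l_6 = 2500 × 0.02 = 50 → 50

50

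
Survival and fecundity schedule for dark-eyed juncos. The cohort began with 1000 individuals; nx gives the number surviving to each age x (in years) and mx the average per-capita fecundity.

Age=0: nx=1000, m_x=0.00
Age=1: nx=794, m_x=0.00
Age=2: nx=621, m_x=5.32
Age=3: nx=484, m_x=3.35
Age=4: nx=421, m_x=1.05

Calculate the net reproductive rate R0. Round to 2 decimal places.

5.37

lx = nx/n0 = nx/1000: 1, 0.794, 0.621, 0.484, 0.421
lx·mx by age: 0, 0, 3.30372, 1.6214, 0.44205
R0 = Σ lx·mx = 5.36717 → 5.37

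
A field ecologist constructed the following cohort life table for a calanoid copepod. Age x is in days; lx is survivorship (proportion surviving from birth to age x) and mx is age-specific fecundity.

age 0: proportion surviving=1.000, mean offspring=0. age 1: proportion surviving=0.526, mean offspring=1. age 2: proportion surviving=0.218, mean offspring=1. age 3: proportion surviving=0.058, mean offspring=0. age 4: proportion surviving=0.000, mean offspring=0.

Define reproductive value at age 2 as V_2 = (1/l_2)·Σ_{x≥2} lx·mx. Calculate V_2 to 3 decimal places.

lx·mx for x ≥ 2: 0.218, 0, 0 → sum = 0.218
V_2 = 0.218 / l_2 = 0.218 / 0.218 = 1 → 1.000

1.000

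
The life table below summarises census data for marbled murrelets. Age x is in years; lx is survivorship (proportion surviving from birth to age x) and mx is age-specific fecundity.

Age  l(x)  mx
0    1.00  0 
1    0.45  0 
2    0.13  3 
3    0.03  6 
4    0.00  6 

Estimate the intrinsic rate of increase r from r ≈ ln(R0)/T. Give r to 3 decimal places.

R0 = Σ lx·mx = 0 + 0 + 0.39 + 0.18 + 0 = 0.57
Σ x·lx·mx = 1.32; T = 1.32/0.57 = 2.31579…
r ≈ ln(R0)/T = ln(0.57)/2.31579… = -0.24273… → -0.243

-0.243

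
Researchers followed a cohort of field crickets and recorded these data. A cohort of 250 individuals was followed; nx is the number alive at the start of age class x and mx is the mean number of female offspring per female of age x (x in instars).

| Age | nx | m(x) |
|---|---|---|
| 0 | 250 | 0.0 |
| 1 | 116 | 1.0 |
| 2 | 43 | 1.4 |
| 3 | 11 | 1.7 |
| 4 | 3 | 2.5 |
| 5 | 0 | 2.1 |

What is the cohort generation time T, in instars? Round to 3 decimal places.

1.593

lx = nx/n0 = nx/250: 1, 0.464, 0.172, 0.044, 0.012, 0
lx·mx: 0, 0.464, 0.2408, 0.0748, 0.03, 0 → R0 = 0.8096
x·lx·mx: 0, 0.464, 0.4816, 0.2244, 0.12, 0 → Σ = 1.29
T = 1.29 / 0.8096 = 1.593379… → 1.593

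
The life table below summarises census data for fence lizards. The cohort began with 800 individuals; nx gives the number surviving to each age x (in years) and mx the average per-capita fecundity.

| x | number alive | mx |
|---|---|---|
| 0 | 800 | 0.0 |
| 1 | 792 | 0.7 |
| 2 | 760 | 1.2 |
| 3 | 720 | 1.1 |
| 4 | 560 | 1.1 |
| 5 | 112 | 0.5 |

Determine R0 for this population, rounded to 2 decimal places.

lx = nx/n0 = nx/800: 1, 0.99, 0.95, 0.9, 0.7, 0.14
lx·mx by age: 0, 0.693, 1.14, 0.99, 0.77, 0.07
R0 = Σ lx·mx = 3.663 → 3.66

3.66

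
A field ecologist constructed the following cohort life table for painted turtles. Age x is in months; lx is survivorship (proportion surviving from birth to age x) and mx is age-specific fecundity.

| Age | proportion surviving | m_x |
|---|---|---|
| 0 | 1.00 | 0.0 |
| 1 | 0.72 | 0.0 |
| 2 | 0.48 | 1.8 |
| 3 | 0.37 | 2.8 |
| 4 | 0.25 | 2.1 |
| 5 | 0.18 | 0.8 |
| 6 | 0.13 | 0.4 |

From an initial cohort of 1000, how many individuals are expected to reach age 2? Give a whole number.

480

Expected survivors = N0 · l_2 = 1000 × 0.48 = 480 → 480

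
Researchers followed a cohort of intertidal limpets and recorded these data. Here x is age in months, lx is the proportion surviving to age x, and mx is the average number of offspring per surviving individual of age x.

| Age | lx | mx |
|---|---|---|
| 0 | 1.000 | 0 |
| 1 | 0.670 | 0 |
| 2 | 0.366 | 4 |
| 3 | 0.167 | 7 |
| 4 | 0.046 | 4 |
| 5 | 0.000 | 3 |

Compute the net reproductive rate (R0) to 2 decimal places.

lx·mx by age: 0, 0, 1.464, 1.169, 0.184, 0
R0 = Σ lx·mx = 2.817 → 2.82

2.82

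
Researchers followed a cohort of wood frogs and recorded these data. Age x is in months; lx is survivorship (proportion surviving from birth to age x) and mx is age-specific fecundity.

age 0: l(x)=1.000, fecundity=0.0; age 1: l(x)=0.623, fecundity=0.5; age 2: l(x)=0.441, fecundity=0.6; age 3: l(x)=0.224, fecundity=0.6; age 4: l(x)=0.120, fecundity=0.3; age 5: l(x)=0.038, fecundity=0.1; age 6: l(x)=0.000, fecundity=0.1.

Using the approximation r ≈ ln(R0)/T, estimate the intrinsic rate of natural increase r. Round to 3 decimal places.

R0 = Σ lx·mx = 0 + 0.3115 + 0.2646 + 0.1344 + 0.036 + 0.0038 + 0 = 0.7503
Σ x·lx·mx = 1.4069; T = 1.4069/0.7503 = 1.87512…
r ≈ ln(R0)/T = ln(0.7503)/1.87512… = -0.15321… → -0.153

-0.153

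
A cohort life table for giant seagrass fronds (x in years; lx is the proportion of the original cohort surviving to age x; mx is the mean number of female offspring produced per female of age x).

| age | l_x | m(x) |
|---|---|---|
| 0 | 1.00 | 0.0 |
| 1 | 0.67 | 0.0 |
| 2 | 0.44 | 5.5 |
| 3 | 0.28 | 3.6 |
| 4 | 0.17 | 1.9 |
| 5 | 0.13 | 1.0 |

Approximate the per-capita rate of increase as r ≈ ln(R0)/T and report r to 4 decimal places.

0.5367

R0 = Σ lx·mx = 0 + 0 + 2.42 + 1.008 + 0.323 + 0.13 = 3.881
Σ x·lx·mx = 9.806; T = 9.806/3.881 = 2.52667…
r ≈ ln(R0)/T = ln(3.881)/2.52667… = 0.536712… → 0.5367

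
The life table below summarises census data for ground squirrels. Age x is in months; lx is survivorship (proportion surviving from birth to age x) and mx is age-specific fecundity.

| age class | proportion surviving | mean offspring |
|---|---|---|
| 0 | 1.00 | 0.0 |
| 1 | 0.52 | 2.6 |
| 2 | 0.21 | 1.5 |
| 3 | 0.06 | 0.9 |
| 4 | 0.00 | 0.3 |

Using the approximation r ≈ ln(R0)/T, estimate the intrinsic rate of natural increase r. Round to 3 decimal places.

0.436

R0 = Σ lx·mx = 0 + 1.352 + 0.315 + 0.054 + 0 = 1.721
Σ x·lx·mx = 2.144; T = 2.144/1.721 = 1.24579…
r ≈ ln(R0)/T = ln(1.721)/1.24579… = 0.43579… → 0.436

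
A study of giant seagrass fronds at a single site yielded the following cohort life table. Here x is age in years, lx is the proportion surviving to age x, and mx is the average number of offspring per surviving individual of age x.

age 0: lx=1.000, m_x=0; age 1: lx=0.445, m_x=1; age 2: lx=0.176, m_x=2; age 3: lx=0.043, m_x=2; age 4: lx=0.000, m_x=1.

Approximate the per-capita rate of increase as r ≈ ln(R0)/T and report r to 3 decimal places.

R0 = Σ lx·mx = 0 + 0.445 + 0.352 + 0.086 + 0 = 0.883
Σ x·lx·mx = 1.407; T = 1.407/0.883 = 1.59343…
r ≈ ln(R0)/T = ln(0.883)/1.59343… = -0.07809… → -0.078

-0.078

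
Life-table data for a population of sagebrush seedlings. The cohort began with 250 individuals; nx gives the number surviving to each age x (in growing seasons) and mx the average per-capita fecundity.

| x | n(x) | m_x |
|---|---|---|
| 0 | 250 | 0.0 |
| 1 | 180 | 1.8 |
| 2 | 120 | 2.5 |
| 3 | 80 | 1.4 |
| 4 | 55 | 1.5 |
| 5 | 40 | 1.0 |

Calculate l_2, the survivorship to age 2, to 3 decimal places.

0.480

l_2 = n_2/n_0 = 120/250 = 0.48 → 0.480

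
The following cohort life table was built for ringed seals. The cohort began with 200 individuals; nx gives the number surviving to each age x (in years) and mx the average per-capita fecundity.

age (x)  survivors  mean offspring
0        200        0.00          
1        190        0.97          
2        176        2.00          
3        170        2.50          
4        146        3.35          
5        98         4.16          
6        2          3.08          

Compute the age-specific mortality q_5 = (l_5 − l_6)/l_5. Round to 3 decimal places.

0.980

lx = nx/n0 = nx/200: 1, 0.95, 0.88, 0.85, 0.73, 0.49, 0.01
q_5 = (l_5 − l_6) / l_5 = (0.49 − 0.01) / 0.49
     = 0.48 / 0.49 = 0.979592… → 0.980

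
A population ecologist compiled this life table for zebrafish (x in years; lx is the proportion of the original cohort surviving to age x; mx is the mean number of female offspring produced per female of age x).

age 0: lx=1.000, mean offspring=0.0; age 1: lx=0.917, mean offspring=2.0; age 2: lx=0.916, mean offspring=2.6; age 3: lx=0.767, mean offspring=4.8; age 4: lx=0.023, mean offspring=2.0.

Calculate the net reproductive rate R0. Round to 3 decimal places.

lx·mx by age: 0, 1.834, 2.3816, 3.6816, 0.046
R0 = Σ lx·mx = 7.9432 → 7.943

7.943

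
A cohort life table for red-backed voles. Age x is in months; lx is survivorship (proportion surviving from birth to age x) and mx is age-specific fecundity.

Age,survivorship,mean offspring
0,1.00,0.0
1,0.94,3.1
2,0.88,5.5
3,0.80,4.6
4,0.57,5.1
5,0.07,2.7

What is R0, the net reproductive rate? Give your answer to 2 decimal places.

14.53

lx·mx by age: 0, 2.914, 4.84, 3.68, 2.907, 0.189
R0 = Σ lx·mx = 14.53 → 14.53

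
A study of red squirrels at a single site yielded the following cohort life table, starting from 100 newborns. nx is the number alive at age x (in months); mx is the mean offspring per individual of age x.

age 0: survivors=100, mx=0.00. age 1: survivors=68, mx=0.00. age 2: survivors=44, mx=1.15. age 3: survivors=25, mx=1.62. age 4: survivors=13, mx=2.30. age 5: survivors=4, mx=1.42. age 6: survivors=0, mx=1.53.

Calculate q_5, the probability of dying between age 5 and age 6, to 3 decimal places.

1.000

lx = nx/n0 = nx/100: 1, 0.68, 0.44, 0.25, 0.13, 0.04, 0
q_5 = (l_5 − l_6) / l_5 = (0.04 − 0) / 0.04
     = 0.04 / 0.04 = 1 → 1.000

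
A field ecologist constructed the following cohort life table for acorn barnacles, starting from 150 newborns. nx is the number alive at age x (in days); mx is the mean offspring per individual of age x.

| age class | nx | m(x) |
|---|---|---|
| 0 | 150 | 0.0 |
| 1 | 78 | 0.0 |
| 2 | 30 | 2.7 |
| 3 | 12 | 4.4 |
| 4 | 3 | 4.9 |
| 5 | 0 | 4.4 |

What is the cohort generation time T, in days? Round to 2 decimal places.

2.55

lx = nx/n0 = nx/150: 1, 0.52, 0.2, 0.08, 0.02, 0
lx·mx: 0, 0, 0.54, 0.352, 0.098, 0 → R0 = 0.99
x·lx·mx: 0, 0, 1.08, 1.056, 0.392, 0 → Σ = 2.528
T = 2.528 / 0.99 = 2.553535… → 2.55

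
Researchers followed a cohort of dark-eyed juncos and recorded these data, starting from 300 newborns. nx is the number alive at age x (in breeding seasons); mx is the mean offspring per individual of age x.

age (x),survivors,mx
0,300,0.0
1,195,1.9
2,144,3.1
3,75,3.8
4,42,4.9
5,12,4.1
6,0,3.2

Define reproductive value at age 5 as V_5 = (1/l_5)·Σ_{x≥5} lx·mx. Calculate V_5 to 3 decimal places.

4.100

lx = nx/n0 = nx/300: 1, 0.65, 0.48, 0.25, 0.14, 0.04, 0
lx·mx for x ≥ 5: 0.164, 0 → sum = 0.164
V_5 = 0.164 / l_5 = 0.164 / 0.04 = 4.1 → 4.100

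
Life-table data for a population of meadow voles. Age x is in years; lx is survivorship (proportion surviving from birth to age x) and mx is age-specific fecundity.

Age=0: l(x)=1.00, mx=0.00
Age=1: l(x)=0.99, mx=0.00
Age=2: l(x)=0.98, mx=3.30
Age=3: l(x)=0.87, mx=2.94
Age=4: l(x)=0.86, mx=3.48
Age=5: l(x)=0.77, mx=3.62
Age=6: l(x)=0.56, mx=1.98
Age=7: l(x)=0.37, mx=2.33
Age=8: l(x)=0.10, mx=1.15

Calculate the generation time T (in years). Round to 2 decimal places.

lx·mx: 0, 0, 3.234, 2.5578, 2.9928, 2.7874, 1.1088, 0.8621, 0.115 → R0 = 13.6579
x·lx·mx: 0, 0, 6.468, 7.6734, 11.9712, 13.937, 6.6528, 6.0347, 0.92 → Σ = 53.6571
T = 53.6571 / 13.6579 = 3.928649… → 3.93

3.93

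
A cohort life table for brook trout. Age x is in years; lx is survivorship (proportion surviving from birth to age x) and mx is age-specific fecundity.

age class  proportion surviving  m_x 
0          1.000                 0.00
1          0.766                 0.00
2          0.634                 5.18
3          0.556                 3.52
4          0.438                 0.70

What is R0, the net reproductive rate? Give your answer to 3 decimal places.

5.548

lx·mx by age: 0, 0, 3.28412, 1.95712, 0.3066
R0 = Σ lx·mx = 5.54784 → 5.548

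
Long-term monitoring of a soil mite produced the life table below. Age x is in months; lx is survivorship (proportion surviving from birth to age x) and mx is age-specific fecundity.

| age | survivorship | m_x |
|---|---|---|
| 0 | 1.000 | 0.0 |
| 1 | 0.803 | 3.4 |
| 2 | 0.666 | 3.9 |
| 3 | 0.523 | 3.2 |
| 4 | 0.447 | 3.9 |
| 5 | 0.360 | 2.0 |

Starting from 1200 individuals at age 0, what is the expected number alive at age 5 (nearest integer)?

Expected survivors = N0 · l_5 = 1200 × 0.360 = 432 → 432

432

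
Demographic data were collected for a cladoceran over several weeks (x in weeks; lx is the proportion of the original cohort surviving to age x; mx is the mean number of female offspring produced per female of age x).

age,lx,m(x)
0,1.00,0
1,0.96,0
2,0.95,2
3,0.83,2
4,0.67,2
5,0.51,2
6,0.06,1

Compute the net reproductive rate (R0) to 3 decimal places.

5.980

lx·mx by age: 0, 0, 1.9, 1.66, 1.34, 1.02, 0.06
R0 = Σ lx·mx = 5.98 → 5.980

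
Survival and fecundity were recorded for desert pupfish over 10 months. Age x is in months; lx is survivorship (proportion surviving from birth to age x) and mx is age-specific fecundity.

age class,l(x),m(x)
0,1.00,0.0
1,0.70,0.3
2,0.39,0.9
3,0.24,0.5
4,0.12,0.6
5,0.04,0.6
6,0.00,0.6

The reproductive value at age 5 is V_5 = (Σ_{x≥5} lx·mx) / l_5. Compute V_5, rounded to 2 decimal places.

lx·mx for x ≥ 5: 0.024, 0 → sum = 0.024
V_5 = 0.024 / l_5 = 0.024 / 0.04 = 0.6 → 0.60

0.60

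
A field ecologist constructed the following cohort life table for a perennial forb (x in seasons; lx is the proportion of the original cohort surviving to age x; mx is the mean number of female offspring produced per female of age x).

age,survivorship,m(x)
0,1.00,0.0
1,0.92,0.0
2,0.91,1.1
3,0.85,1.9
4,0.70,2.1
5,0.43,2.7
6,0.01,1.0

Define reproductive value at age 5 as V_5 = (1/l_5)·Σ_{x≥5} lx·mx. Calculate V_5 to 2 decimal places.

lx·mx for x ≥ 5: 1.161, 0.01 → sum = 1.171
V_5 = 1.171 / l_5 = 1.171 / 0.43 = 2.723256… → 2.72

2.72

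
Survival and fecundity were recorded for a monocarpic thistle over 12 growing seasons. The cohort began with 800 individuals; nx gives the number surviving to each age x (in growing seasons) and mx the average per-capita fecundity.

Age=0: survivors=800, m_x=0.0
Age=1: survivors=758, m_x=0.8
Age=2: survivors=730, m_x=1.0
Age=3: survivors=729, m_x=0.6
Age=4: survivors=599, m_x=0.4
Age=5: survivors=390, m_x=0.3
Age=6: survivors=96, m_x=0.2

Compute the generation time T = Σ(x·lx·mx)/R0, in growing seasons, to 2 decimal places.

2.34

lx = nx/n0 = nx/800: 1, 0.9475, 0.9125, 0.91125, 0.74875, 0.4875, 0.12
lx·mx: 0, 0.758, 0.9125, 0.54675, 0.2995, 0.14625, 0.024 → R0 = 2.687
x·lx·mx: 0, 0.758, 1.825, 1.64025, 1.198, 0.73125, 0.144 → Σ = 6.2965
T = 6.2965 / 2.687 = 2.34332… → 2.34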